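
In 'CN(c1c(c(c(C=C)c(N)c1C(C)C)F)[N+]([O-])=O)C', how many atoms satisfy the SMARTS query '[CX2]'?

The query [CX2] means: C with X2: aliphatic carbon with exactly 2 total connections.
Check the 19 heavy atoms by environment: 6× c (aromatic, X3) → no; 2× C (X3) → no; 1× F (X1) → no; 2× N (X3) → no; 1× N (charge +1, X3) → no; 1× O (charge -1, X1) → no; 1× O (X1) → no; 5× C (X4) → no.
No environment satisfies the query, so 0 matching atoms.

0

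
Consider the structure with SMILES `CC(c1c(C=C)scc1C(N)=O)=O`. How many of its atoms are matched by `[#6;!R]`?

5

The query [#6;!R] means: carbon not in any ring.
Check the 13 heavy atoms by environment: 1× s (aromatic, in 5-ring) → no; 4× c (aromatic, in 5-ring) → no; 5× C (acyclic) → match; 2× O (acyclic) → no; 1× N (acyclic) → no.
That gives 5 matching atoms.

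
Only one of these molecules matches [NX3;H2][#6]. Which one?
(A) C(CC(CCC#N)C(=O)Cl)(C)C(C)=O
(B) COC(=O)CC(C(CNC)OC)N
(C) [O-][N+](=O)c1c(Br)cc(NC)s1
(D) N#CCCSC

[NX3;H2][#6] describes a trivalent nitrogen with two H attached to carbon (a primary amine).
(A) has a nitrile (-C#N) but the nitrogen is NX1 (triple-bonded), not NX3 with two H.
(B) contains a primary amino group (-NH2), which satisfies every atom and bond constraint.
(C) has an N-methylamino group (-NHCH3) but the nitrogen bears two carbons and only one H (H1), not H2.
(D) has a nitrile (-C#N) but the nitrogen is NX1 (triple-bonded), not NX3 with two H.
So the answer is (B).

B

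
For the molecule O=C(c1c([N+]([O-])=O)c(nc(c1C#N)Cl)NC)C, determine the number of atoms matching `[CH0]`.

2

The query [CH0] means: aliphatic carbon with no attached hydrogen.
Check the 17 heavy atoms by environment: 1× n (aromatic, H0) → no; 5× c (aromatic, H0) → no; 2× C (H0) → match; 2× O (H0) → no; 2× C (H3) → no; 1× N (H1) → no; 1× N (charge +1, H0) → no; 1× O (charge -1, H0) → no; 1× N (H0) → no; 1× Cl (H0) → no.
That gives 2 matching atoms.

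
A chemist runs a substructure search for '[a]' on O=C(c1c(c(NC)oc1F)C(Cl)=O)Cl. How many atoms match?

5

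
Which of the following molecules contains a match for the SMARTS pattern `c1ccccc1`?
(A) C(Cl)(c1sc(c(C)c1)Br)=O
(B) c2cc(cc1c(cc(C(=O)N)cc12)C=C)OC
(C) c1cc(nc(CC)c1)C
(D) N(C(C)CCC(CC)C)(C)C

B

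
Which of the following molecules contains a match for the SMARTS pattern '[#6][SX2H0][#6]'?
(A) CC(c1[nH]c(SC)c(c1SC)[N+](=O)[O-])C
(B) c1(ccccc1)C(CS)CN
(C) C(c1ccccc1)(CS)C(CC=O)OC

A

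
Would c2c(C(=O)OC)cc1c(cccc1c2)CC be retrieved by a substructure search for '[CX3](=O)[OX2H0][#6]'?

Yes

The pattern [CX3](=O)[OX2H0][#6] describes a carbonyl carbon bonded to an oxygen that is itself bonded to carbon (no H on that O) — an ester.
The molecule carries a methyl-ester group (-C(=O)OCH3), whose atoms satisfy every constraint of the query, so the pattern matches.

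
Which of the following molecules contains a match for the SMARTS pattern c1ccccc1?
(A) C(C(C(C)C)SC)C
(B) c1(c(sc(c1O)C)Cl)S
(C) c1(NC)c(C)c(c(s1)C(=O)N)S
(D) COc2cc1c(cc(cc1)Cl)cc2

D

c1ccccc1 describes six aromatic carbons in a ring (a benzene ring).
(A) has a methyl group (-CH3) but no six-membered all-carbon aromatic ring is present.
(B) has a methyl group (-CH3) but no six-membered all-carbon aromatic ring is present.
(C) has a methyl group (-CH3) but no six-membered all-carbon aromatic ring is present.
(D) contains the required atom environment, so the pattern matches.
So the answer is (D).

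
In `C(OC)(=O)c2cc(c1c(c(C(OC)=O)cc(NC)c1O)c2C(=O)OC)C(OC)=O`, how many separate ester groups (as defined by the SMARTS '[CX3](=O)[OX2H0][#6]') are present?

[CX3](=O)[OX2H0][#6] is the SMARTS for an ester: a carbonyl carbon bonded to an oxygen that is itself bonded to carbon (no H on that O).
The molecule carries 4 separate instances of a methyl-ester group (-C(=O)OCH3) meeting every constraint; each maps to a distinct set of atoms, giving 4 matches.

4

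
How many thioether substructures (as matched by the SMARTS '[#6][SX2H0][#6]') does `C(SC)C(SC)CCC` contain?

2

[#6][SX2H0][#6] is the SMARTS for a thioether: an aliphatic sulfur bridging two carbons with no H on the sulfur.
The molecule carries 2 separate instances of a methylthio ether (-SCH3) meeting every constraint; each maps to a distinct set of atoms, giving 2 matches.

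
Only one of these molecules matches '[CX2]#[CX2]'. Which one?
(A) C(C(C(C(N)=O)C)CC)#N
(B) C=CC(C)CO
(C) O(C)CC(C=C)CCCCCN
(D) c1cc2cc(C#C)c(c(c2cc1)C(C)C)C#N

D

[CX2]#[CX2] describes a carbon-carbon triple bond (an alkyne).
(A) has a nitrile (-C#N) but the triple bond is C#N, not C#C.
(B) has a vinyl group (-CH=CH2) but the C=C is a double bond; both carbons are CX3, not CX2.
(C) has a vinyl group (-CH=CH2) but the C=C is a double bond; both carbons are CX3, not CX2.
(D) contains an ethynyl group (-C#CH), which satisfies every atom and bond constraint.
So the answer is (D).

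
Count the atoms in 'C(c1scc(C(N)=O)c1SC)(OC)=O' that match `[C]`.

The query [C] means: uppercase C matches aliphatic (non-aromatic) carbon only.
Check the 14 heavy atoms by environment: 1× s (aromatic) → no; 4× c (aromatic) → no; 4× C → match; 3× O → no; 1× N → no; 1× S → no.
That gives 4 matching atoms.

4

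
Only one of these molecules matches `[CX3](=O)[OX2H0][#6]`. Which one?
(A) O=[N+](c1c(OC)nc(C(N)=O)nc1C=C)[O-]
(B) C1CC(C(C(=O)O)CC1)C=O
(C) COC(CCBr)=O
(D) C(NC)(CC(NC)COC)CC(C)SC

[CX3](=O)[OX2H0][#6] describes a carbonyl carbon bonded to an oxygen that is itself bonded to carbon (no H on that O) (an ester).
(A) has a methoxy ether (-OCH3) but the ether oxygen is not adjacent to a C=O carbon.
(B) has a carboxylic acid group (-C(=O)OH) but the singly-bonded O carries H (OX2H1, not H0).
(C) contains a methyl-ester group (-C(=O)OCH3), which satisfies every atom and bond constraint.
(D) has a methoxy ether (-OCH3) but the ether oxygen is not adjacent to a C=O carbon.
So the answer is (C).

C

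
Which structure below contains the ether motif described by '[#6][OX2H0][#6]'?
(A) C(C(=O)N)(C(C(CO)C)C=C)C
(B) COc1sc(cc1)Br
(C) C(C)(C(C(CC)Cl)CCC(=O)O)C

[#6][OX2H0][#6] describes an aliphatic oxygen bridging two carbons with no H on the oxygen (an ether).
(A) has a hydroxyl group (-OH) but the oxygen has H1, not H0 bridging two carbons.
(B) contains a methoxy ether (-OCH3), which satisfies every atom and bond constraint.
(C) has a carboxylic acid group (-C(=O)OH) but the -OH oxygen has H1; the =O is OX1, not OX2.
So the answer is (B).

B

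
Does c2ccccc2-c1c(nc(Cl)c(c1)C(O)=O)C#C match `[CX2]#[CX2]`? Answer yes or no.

Yes

The pattern [CX2]#[CX2] describes a carbon-carbon triple bond — an alkyne.
The molecule carries an ethynyl group (-C#CH), whose atoms satisfy every constraint of the query, so the pattern matches.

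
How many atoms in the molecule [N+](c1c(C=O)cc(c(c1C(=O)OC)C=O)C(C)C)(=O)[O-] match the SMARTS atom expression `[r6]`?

6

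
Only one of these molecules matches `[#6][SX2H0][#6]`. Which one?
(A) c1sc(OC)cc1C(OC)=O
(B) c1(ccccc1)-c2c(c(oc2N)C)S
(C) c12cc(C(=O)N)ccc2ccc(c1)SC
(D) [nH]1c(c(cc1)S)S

C

[#6][SX2H0][#6] describes an aliphatic sulfur bridging two carbons with no H on the sulfur (a thioether).
(A) has a methoxy ether (-OCH3) but the bridging atom is O, not S.
(B) has a thiol (-SH) but the sulfur has H1, not H0 bridging two carbons.
(C) contains a methylthio ether (-SCH3), which satisfies every atom and bond constraint.
(D) has a thiol (-SH) but the sulfur has H1, not H0 bridging two carbons.
So the answer is (C).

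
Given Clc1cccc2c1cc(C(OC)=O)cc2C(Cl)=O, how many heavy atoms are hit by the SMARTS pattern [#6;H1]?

5

Check the 18 heavy atoms by environment: 5× c (aromatic, H0) → no; 5× c (aromatic, H1) → match; 2× Cl (H0) → no; 2× C (H0) → no; 3× O (H0) → no; 1× C (H3) → no.
That gives 5 matching atoms.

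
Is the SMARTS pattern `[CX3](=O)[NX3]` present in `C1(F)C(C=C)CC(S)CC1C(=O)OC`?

The pattern [CX3](=O)[NX3] describes a carbonyl carbon bonded to a trivalent nitrogen — an amide.
The closest candidate here is a methyl-ester group (-C(=O)OCH3), but the carbonyl is bonded to O, not to an NX3 nitrogen. No other fragment satisfies the full query, so there is no match.

No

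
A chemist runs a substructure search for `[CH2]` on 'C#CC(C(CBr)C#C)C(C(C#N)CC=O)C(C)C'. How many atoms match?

2

Check the 18 heavy atoms by environment: 2× C (H2) → match; 8× C (H1) → no; 1× O (H0) → no; 3× C (H0) → no; 1× N (H0) → no; 2× C (H3) → no; 1× Br (H0) → no.
That gives 2 matching atoms.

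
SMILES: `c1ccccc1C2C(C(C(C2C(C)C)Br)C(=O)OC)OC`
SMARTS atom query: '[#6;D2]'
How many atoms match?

The query [#6;D2] means: any carbon bonded to exactly two heavy atoms.
Check the 21 heavy atoms by environment: 7× C (D3) → no; 1× c (aromatic, D3) → no; 5× c (aromatic, D2) → match; 4× C (D1) → no; 1× O (D1) → no; 2× O (D2) → no; 1× Br (D1) → no.
That gives 5 matching atoms.

5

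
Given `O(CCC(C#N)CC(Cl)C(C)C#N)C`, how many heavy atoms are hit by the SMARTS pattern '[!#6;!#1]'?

4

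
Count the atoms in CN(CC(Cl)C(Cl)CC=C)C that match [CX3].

The query [CX3] means: C with X3: aliphatic carbon with exactly 3 total connections.
Check the 11 heavy atoms by environment: 6× C (X4) → no; 2× C (X3) → match; 2× Cl (X1) → no; 1× N (X3) → no.
That gives 2 matching atoms.

2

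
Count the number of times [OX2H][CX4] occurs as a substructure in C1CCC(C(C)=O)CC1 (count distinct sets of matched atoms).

[OX2H][CX4] is the SMARTS for an aliphatic alcohol: a hydroxyl oxygen bound to an sp3 (X4) carbon.
No fragment in the molecule satisfies every constraint, giving 0 matches.

0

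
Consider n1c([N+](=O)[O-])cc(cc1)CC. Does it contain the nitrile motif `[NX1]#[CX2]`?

No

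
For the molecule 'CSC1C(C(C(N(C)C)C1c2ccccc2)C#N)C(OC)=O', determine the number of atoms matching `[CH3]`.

The query [CH3] means: aliphatic carbon with exactly three hydrogens.
Check the 22 heavy atoms by environment: 5× C (H1) → no; 2× N (H0) → no; 4× C (H3) → match; 2× C (H0) → no; 2× O (H0) → no; 1× c (aromatic, H0) → no; 5× c (aromatic, H1) → no; 1× S (H0) → no.
That gives 4 matching atoms.

4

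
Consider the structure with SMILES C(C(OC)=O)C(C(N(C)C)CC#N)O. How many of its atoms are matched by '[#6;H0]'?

2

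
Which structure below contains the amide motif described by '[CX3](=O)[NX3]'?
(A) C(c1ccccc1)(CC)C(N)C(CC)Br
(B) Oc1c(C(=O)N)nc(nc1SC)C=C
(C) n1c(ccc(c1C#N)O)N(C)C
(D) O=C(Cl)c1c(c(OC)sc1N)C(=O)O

B

[CX3](=O)[NX3] describes a carbonyl carbon bonded to a trivalent nitrogen (an amide).
(A) has a primary amino group (-NH2) but the -NH2 is not attached to a carbonyl carbon.
(B) contains a primary amide (-C(=O)NH2), which satisfies every atom and bond constraint.
(C) has a nitrile (-C#N) but the nitrile N is NX1 (triple-bonded), not NX3.
(D) has a primary amino group (-NH2) but the -NH2 is not attached to a carbonyl carbon.
So the answer is (B).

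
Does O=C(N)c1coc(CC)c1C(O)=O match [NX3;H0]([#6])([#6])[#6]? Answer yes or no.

No

The pattern [NX3;H0]([#6])([#6])[#6] describes a trivalent nitrogen with no H, bonded to three carbons — a tertiary amine.
The closest candidate here is a primary amide (-C(=O)NH2), but the amide nitrogen has H2 and only one carbon neighbour. No other fragment satisfies the full query, so there is no match.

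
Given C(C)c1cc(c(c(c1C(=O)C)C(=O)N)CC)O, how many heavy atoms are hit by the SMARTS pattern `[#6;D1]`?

3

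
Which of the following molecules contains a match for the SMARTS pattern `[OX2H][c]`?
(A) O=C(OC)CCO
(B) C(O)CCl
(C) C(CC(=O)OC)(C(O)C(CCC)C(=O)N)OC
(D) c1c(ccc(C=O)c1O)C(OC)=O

D

[OX2H][c] describes a hydroxyl oxygen attached to an aromatic carbon (a phenol).
(A) has a hydroxyl group (-OH) but the -OH is on an aliphatic carbon, not an aromatic c.
(B) has a hydroxyl group (-OH) but the -OH is on an aliphatic carbon, not an aromatic c.
(C) has a hydroxyl group (-OH) but the -OH is on an aliphatic carbon, not an aromatic c.
(D) contains a hydroxyl group (-OH), which satisfies every atom and bond constraint.
So the answer is (D).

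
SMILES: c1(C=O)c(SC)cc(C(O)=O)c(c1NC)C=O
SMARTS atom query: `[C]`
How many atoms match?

The query [C] means: uppercase C matches aliphatic (non-aromatic) carbon only.
Check the 17 heavy atoms by environment: 6× c (aromatic) → no; 5× C → match; 4× O → no; 1× N → no; 1× S → no.
That gives 5 matching atoms.

5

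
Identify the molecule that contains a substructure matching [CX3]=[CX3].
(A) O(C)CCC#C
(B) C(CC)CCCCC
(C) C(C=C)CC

C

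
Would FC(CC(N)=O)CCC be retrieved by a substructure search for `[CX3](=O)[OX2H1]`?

No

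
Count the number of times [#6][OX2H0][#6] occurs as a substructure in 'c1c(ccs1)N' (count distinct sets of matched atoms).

[#6][OX2H0][#6] is the SMARTS for an ether: an aliphatic oxygen bridging two carbons with no H on the oxygen.
No fragment in the molecule satisfies every constraint, giving 0 matches.

0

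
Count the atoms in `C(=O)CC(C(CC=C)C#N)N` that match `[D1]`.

4

The query [D1] means: atom with exactly one heavy-atom neighbour (degree 1).
Check the 11 heavy atoms by environment: 5× C (D2) → no; 2× C (D3) → no; 1× O (D1) → match; 1× C (D1) → match; 2× N (D1) → match.
Summing the matching environments: 1 + 1 + 2 = 4 matching atoms.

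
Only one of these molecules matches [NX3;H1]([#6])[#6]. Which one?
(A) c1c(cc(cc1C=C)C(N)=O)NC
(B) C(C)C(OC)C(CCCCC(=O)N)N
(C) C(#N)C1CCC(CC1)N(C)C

[NX3;H1]([#6])[#6] describes a trivalent nitrogen with one H, bonded to two carbons (a secondary amine).
(A) contains an N-methylamino group (-NHCH3), which satisfies every atom and bond constraint.
(B) has a primary amino group (-NH2) but the nitrogen has H2 and only one carbon neighbour.
(C) has a dimethylamino group (-N(CH3)2) but the nitrogen has H0, not H1.
So the answer is (A).

A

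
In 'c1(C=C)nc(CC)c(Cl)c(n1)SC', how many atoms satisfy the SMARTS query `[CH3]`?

2

Check the 13 heavy atoms by environment: 2× n (aromatic, H0) → no; 4× c (aromatic, H0) → no; 1× S (H0) → no; 2× C (H3) → match; 1× C (H1) → no; 2× C (H2) → no; 1× Cl (H0) → no.
That gives 2 matching atoms.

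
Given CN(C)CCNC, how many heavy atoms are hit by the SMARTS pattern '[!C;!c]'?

2

Check the 7 heavy atoms by environment: 5× C → no; 2× N → match.
That gives 2 matching atoms.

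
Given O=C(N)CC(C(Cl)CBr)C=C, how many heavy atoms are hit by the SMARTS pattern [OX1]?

1

Check the 11 heavy atoms by environment: 4× C (X4) → no; 3× C (X3) → no; 1× Cl (X1) → no; 1× O (X1) → match; 1× N (X3) → no; 1× Br (X1) → no.
That gives 1 matching atom.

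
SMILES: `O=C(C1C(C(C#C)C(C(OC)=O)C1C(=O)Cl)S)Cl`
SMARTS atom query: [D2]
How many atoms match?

2

The query [D2] means: atom with exactly two heavy-atom neighbours.
Check the 18 heavy atoms by environment: 8× C (D3) → no; 3× O (D1) → no; 2× Cl (D1) → no; 1× O (D2) → match; 2× C (D1) → no; 1× S (D1) → no; 1× C (D2) → match.
Summing the matching environments: 1 + 1 = 2 matching atoms.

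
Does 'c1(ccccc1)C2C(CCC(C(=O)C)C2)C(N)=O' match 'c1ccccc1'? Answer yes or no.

Yes

The pattern c1ccccc1 describes six aromatic carbons in a ring — a benzene ring.
The molecule carries a phenyl ring, whose atoms satisfy every constraint of the query, so the pattern matches.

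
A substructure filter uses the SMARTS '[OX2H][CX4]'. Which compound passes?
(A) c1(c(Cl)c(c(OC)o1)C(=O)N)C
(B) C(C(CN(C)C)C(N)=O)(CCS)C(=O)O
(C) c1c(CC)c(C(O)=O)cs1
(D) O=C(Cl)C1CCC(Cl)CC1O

[OX2H][CX4] describes a hydroxyl oxygen bound to an sp3 (X4) carbon (an aliphatic alcohol).
(A) has a methoxy ether (-OCH3) but the oxygen has H0 (ether), not H1.
(B) has a carboxylic acid group (-C(=O)OH) but the -OH is on a CX3 carbonyl carbon, not a CX4 carbon.
(C) has a carboxylic acid group (-C(=O)OH) but the -OH is on a CX3 carbonyl carbon, not a CX4 carbon.
(D) contains a hydroxyl group (-OH), which satisfies every atom and bond constraint.
So the answer is (D).

D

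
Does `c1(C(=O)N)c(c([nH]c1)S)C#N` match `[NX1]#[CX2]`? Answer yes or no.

Yes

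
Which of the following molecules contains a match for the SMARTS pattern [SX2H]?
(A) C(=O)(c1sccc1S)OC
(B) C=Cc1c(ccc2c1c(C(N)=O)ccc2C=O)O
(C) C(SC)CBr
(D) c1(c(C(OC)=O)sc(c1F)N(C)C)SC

A

[SX2H] describes an aliphatic sulfur with two connections, one being H (a thiol).
(A) contains a thiol (-SH), which satisfies every atom and bond constraint.
(B) has a hydroxyl group (-OH) but it is an -OH, not an -SH.
(C) has a methylthio ether (-SCH3) but the sulfur has H0 (bonded to two carbons), not H1.
(D) has a methylthio ether (-SCH3) but the sulfur has H0 (bonded to two carbons), not H1.
So the answer is (A).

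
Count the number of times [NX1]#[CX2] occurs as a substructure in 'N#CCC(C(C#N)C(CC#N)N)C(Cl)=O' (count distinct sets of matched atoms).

[NX1]#[CX2] is the SMARTS for a nitrile: a nitrogen triple-bonded to a two-connected carbon.
The molecule carries 3 separate instances of a nitrile (-C#N) meeting every constraint; each maps to a distinct set of atoms, giving 3 matches.

3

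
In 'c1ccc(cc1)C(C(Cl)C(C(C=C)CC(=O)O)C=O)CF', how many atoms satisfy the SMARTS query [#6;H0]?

2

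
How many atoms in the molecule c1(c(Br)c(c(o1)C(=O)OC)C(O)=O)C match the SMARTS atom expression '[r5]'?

Check the 14 heavy atoms by environment: 1× o (aromatic, in 5-ring) → match; 4× c (aromatic, in 5-ring) → match; 4× C (acyclic) → no; 4× O (acyclic) → no; 1× Br (acyclic) → no.
Summing the matching environments: 1 + 4 = 5 matching atoms.

5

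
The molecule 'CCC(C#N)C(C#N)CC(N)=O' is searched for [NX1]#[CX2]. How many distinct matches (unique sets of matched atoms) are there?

[NX1]#[CX2] is the SMARTS for a nitrile: a nitrogen triple-bonded to a two-connected carbon.
The molecule carries 2 separate instances of a nitrile (-C#N) meeting every constraint; each maps to a distinct set of atoms, giving 2 matches.

2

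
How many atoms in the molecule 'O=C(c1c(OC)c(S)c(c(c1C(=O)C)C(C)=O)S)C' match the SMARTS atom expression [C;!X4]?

The query [C;!X4] means: aliphatic carbon that does not have four total connections.
Check the 19 heavy atoms by environment: 6× c (aromatic, X3) → no; 3× C (X3) → match; 3× O (X1) → no; 4× C (X4) → no; 1× O (X2) → no; 2× S (X2) → no.
That gives 3 matching atoms.

3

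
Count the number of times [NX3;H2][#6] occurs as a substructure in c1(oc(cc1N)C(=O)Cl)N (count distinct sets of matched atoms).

2

[NX3;H2][#6] is the SMARTS for a primary amine: a trivalent nitrogen with two H attached to carbon.
The molecule carries 2 separate instances of a primary amino group (-NH2) meeting every constraint; each maps to a distinct set of atoms, giving 2 matches.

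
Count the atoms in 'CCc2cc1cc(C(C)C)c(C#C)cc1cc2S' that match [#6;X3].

10

The query [#6;X3] means: any carbon (aromatic or not) with three total connections.
Check the 18 heavy atoms by environment: 10× c (aromatic, X3) → match; 5× C (X4) → no; 2× C (X2) → no; 1× S (X2) → no.
That gives 10 matching atoms.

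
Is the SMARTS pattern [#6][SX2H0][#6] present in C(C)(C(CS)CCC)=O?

The pattern [#6][SX2H0][#6] describes an aliphatic sulfur bridging two carbons with no H on the sulfur — a thioether.
The closest candidate here is a thiol (-SH), but the sulfur has H1, not H0 bridging two carbons. No other fragment satisfies the full query, so there is no match.

No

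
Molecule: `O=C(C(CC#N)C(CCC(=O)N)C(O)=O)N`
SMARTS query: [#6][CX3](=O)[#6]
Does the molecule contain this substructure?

No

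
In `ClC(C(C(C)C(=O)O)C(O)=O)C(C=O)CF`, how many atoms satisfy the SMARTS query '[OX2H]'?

2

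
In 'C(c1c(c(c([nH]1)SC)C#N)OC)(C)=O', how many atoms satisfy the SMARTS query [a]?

5

The query [a] means: a matches any aromatic atom.
Check the 14 heavy atoms by environment: 1× n (aromatic) → match; 4× c (aromatic) → match; 1× S → no; 5× C → no; 2× O → no; 1× N → no.
Summing the matching environments: 1 + 4 = 5 matching atoms.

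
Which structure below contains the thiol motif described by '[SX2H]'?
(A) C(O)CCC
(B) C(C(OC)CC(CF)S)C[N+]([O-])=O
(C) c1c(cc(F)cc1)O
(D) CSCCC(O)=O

[SX2H] describes an aliphatic sulfur with two connections, one being H (a thiol).
(A) has a hydroxyl group (-OH) but it is an -OH, not an -SH.
(B) contains a thiol (-SH), which satisfies every atom and bond constraint.
(C) has a hydroxyl group (-OH) but it is an -OH, not an -SH.
(D) has a methylthio ether (-SCH3) but the sulfur has H0 (bonded to two carbons), not H1.
So the answer is (B).

B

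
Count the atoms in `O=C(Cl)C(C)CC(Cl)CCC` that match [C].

Check the 11 heavy atoms by environment: 8× C → match; 1× O → no; 2× Cl → no.
That gives 8 matching atoms.

8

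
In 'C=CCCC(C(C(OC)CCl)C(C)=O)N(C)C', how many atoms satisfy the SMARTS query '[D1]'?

7

The query [D1] means: atom with exactly one heavy-atom neighbour (degree 1).
Check the 17 heavy atoms by environment: 4× C (D2) → no; 4× C (D3) → no; 1× N (D3) → no; 5× C (D1) → match; 1× O (D1) → match; 1× Cl (D1) → match; 1× O (D2) → no.
Summing the matching environments: 5 + 1 + 1 = 7 matching atoms.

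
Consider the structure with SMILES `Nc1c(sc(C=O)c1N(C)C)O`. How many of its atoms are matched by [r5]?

5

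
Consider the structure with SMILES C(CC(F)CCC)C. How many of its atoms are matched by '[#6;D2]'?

4

The query [#6;D2] means: any carbon bonded to exactly two heavy atoms.
Check the 8 heavy atoms by environment: 4× C (D2) → match; 1× C (D3) → no; 2× C (D1) → no; 1× F (D1) → no.
That gives 4 matching atoms.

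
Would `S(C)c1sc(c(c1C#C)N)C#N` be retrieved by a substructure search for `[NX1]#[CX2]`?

The pattern [NX1]#[CX2] describes a nitrogen triple-bonded to a two-connected carbon — a nitrile.
The molecule carries a nitrile (-C#N), whose atoms satisfy every constraint of the query, so the pattern matches.

Yes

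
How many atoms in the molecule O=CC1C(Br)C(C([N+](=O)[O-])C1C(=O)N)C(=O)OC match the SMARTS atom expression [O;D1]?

5

Check the 18 heavy atoms by environment: 7× C (D3) → no; 1× Br (D1) → no; 1× N (charge +1, D3) → no; 1× O (charge -1, D1) → match; 4× O (D1) → match; 1× O (D2) → no; 1× C (D1) → no; 1× N (D1) → no; 1× C (D2) → no.
Summing the matching environments: 1 + 4 = 5 matching atoms.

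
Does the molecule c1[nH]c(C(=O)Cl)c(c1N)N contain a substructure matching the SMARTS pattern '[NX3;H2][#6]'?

Yes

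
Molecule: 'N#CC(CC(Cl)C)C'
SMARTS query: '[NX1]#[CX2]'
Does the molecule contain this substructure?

Yes

The pattern [NX1]#[CX2] describes a nitrogen triple-bonded to a two-connected carbon — a nitrile.
The molecule carries a nitrile (-C#N), whose atoms satisfy every constraint of the query, so the pattern matches.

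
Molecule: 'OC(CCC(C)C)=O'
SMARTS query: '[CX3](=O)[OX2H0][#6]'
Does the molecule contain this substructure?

No

The pattern [CX3](=O)[OX2H0][#6] describes a carbonyl carbon bonded to an oxygen that is itself bonded to carbon (no H on that O) — an ester.
The closest candidate here is a carboxylic acid group (-C(=O)OH), but the singly-bonded O carries H (OX2H1, not H0). No other fragment satisfies the full query, so there is no match.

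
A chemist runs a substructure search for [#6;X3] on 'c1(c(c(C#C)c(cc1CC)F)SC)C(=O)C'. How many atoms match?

7

Check the 16 heavy atoms by environment: 6× c (aromatic, X3) → match; 1× F (X1) → no; 2× C (X2) → no; 1× S (X2) → no; 4× C (X4) → no; 1× C (X3) → match; 1× O (X1) → no.
Summing the matching environments: 6 + 1 = 7 matching atoms.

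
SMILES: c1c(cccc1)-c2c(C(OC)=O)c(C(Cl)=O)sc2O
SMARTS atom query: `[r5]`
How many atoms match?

The query [r5] means: r5 matches atoms in a five-membered ring.
Check the 19 heavy atoms by environment: 1× s (aromatic, in 5-ring) → match; 4× c (aromatic, in 5-ring) → match; 3× C (acyclic) → no; 4× O (acyclic) → no; 6× c (aromatic, in 6-ring) → no; 1× Cl (acyclic) → no.
Summing the matching environments: 1 + 4 = 5 matching atoms.

5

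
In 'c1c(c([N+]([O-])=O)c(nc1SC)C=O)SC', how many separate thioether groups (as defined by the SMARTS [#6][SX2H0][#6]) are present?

[#6][SX2H0][#6] is the SMARTS for a thioether: an aliphatic sulfur bridging two carbons with no H on the sulfur.
The molecule carries 2 separate instances of a methylthio ether (-SCH3) meeting every constraint; each maps to a distinct set of atoms, giving 2 matches.

2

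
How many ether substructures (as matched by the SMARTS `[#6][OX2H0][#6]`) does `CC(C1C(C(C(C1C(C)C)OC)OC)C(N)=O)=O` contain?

2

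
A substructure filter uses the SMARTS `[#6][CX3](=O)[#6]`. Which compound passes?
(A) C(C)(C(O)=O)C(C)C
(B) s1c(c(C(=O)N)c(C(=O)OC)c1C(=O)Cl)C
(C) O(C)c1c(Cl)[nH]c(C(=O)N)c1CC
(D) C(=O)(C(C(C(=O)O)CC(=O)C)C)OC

D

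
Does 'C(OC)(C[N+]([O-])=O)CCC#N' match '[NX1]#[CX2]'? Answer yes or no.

Yes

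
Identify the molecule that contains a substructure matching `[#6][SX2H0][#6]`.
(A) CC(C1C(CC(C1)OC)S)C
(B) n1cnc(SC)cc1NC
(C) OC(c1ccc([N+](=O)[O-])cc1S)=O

B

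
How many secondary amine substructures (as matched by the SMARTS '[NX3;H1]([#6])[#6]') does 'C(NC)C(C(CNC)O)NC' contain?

3

[NX3;H1]([#6])[#6] is the SMARTS for a secondary amine: a trivalent nitrogen with one H, bonded to two carbons.
The molecule carries 3 separate instances of an N-methylamino group (-NHCH3) meeting every constraint; each maps to a distinct set of atoms, giving 3 matches.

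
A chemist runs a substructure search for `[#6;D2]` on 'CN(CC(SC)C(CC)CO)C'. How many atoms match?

The query [#6;D2] means: any carbon bonded to exactly two heavy atoms.
Check the 12 heavy atoms by environment: 3× C (D2) → match; 2× C (D3) → no; 1× O (D1) → no; 1× N (D3) → no; 4× C (D1) → no; 1× S (D2) → no.
That gives 3 matching atoms.

3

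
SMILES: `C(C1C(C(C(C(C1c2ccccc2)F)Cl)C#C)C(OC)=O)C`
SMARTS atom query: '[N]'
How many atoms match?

Check the 22 heavy atoms by environment: 12× C → no; 1× F → no; 2× O → no; 6× c (aromatic) → no; 1× Cl → no.
No environment satisfies the query, so 0 matching atoms.

0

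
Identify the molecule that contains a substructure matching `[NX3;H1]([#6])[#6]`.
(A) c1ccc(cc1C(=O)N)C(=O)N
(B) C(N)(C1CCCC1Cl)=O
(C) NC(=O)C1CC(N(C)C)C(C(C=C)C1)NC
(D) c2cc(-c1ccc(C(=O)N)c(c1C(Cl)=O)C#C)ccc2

C

[NX3;H1]([#6])[#6] describes a trivalent nitrogen with one H, bonded to two carbons (a secondary amine).
(A) has a primary amide (-C(=O)NH2) but the -C(=O)NH2 nitrogen has H2, not H1.
(B) has a primary amide (-C(=O)NH2) but the -C(=O)NH2 nitrogen has H2, not H1.
(C) contains an N-methylamino group (-NHCH3), which satisfies every atom and bond constraint.
(D) has a primary amide (-C(=O)NH2) but the -C(=O)NH2 nitrogen has H2, not H1.
So the answer is (C).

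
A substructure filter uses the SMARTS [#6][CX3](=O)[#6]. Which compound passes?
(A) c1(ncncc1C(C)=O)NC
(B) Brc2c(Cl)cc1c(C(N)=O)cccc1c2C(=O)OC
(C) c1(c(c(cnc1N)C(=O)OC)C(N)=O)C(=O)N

[#6][CX3](=O)[#6] describes a carbonyl carbon (no H) flanked by two carbons (a ketone).
(A) contains an acetyl/ketone group (-C(=O)CH3), which satisfies every atom and bond constraint.
(B) has a primary amide (-C(=O)NH2) but one neighbour of the carbonyl carbon is N, not C.
(C) has a primary amide (-C(=O)NH2) but one neighbour of the carbonyl carbon is N, not C.
So the answer is (A).

A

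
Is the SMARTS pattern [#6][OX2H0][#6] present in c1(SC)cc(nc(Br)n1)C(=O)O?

No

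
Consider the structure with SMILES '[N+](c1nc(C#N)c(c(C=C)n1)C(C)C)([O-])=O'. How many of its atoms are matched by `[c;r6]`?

Check the 16 heavy atoms by environment: 2× n (aromatic, in 6-ring) → no; 4× c (aromatic, in 6-ring) → match; 6× C (acyclic) → no; 1× N (acyclic) → no; 1× N (charge +1, acyclic) → no; 1× O (charge -1, acyclic) → no; 1× O (acyclic) → no.
That gives 4 matching atoms.

4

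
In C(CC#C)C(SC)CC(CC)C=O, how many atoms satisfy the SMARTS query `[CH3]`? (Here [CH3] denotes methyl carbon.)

2

The query [CH3] means: aliphatic carbon with exactly three hydrogens.
Check the 13 heavy atoms by environment: 4× C (H2) → no; 4× C (H1) → no; 2× C (H3) → match; 1× O (H0) → no; 1× S (H0) → no; 1× C (H0) → no.
That gives 2 matching atoms.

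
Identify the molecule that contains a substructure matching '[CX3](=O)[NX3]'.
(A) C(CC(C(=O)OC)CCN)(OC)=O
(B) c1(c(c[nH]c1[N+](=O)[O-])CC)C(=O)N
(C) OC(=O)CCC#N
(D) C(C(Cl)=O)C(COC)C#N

B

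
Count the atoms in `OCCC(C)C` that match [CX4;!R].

Check the 6 heavy atoms by environment: 5× C (X4, acyclic) → match; 1× O (X2, acyclic) → no.
That gives 5 matching atoms.

5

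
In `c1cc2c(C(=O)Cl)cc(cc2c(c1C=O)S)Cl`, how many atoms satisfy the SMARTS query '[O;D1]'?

The query [O;D1] means: aliphatic oxygen bonded to exactly one heavy atom.
Check the 17 heavy atoms by environment: 6× c (aromatic, D3) → no; 4× c (aromatic, D2) → no; 1× S (D1) → no; 1× C (D2) → no; 2× O (D1) → match; 2× Cl (D1) → no; 1× C (D3) → no.
That gives 2 matching atoms.

2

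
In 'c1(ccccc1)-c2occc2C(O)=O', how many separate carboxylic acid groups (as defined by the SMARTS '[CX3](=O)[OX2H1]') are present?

1

[CX3](=O)[OX2H1] is the SMARTS for a carboxylic acid: an sp2 carbon double-bonded to O and single-bonded to an -OH oxygen.
Exactly one fragment in the molecule meets all constraints, giving 1 match.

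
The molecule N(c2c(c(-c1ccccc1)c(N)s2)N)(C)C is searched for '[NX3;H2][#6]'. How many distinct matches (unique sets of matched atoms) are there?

2

[NX3;H2][#6] is the SMARTS for a primary amine: a trivalent nitrogen with two H attached to carbon.
The molecule carries 2 separate instances of a primary amino group (-NH2) meeting every constraint; each maps to a distinct set of atoms, giving 2 matches.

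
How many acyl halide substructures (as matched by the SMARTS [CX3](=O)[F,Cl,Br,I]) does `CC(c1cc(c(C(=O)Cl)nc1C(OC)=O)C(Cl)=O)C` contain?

[CX3](=O)[F,Cl,Br,I] is the SMARTS for an acyl halide: a carbonyl carbon bonded to a halogen.
The molecule carries 2 separate instances of an acyl chloride (-C(=O)Cl) meeting every constraint; each maps to a distinct set of atoms, giving 2 matches.

2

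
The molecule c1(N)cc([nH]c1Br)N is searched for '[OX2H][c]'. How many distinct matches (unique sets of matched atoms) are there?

0

[OX2H][c] is the SMARTS for a phenol: a hydroxyl oxygen attached to an aromatic carbon.
No fragment in the molecule satisfies every constraint, giving 0 matches.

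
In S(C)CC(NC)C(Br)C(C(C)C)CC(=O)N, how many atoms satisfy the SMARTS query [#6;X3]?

1

The query [#6;X3] means: any carbon (aromatic or not) with three total connections.
Check the 16 heavy atoms by environment: 10× C (X4) → no; 1× C (X3) → match; 1× O (X1) → no; 2× N (X3) → no; 1× S (X2) → no; 1× Br (X1) → no.
That gives 1 matching atom.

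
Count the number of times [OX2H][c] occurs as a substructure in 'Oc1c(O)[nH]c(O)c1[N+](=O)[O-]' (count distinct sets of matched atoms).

3

[OX2H][c] is the SMARTS for a phenol: a hydroxyl oxygen attached to an aromatic carbon.
The molecule carries 3 separate instances of a hydroxyl group (-OH) meeting every constraint; each maps to a distinct set of atoms, giving 3 matches.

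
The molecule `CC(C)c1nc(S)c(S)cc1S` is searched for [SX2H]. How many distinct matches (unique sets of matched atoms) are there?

3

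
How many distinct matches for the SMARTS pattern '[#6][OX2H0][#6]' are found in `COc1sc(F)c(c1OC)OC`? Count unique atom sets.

3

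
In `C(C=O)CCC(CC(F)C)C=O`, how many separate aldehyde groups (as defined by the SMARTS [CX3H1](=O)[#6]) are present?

2

[CX3H1](=O)[#6] is the SMARTS for an aldehyde: an sp2 carbon with one H, double-bonded to O and single-bonded to carbon.
The molecule carries 2 separate instances of an aldehyde (-CHO) meeting every constraint; each maps to a distinct set of atoms, giving 2 matches.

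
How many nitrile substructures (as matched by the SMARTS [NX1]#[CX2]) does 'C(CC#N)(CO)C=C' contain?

[NX1]#[CX2] is the SMARTS for a nitrile: a nitrogen triple-bonded to a two-connected carbon.
Exactly one fragment in the molecule meets all constraints, giving 1 match.

1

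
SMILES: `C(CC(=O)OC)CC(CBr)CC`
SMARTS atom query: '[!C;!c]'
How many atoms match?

The query [!C;!c] means: neither aliphatic nor aromatic carbon — same as [!#6].
Check the 12 heavy atoms by environment: 9× C → no; 1× Br → match; 2× O → match.
Summing the matching environments: 1 + 2 = 3 matching atoms.

3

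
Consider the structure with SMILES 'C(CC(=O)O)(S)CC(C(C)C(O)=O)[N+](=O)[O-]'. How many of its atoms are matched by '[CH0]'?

Check the 16 heavy atoms by environment: 1× C (H3) → no; 3× C (H1) → no; 2× C (H2) → no; 2× C (H0) → match; 3× O (H0) → no; 2× O (H1) → no; 1× N (charge +1, H0) → no; 1× O (charge -1, H0) → no; 1× S (H1) → no.
That gives 2 matching atoms.

2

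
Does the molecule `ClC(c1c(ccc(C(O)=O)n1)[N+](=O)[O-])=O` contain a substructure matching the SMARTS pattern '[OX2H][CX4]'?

No

The pattern [OX2H][CX4] describes a hydroxyl oxygen bound to an sp3 (X4) carbon — an aliphatic alcohol.
The closest candidate here is a carboxylic acid group (-C(=O)OH), but the -OH is on a CX3 carbonyl carbon, not a CX4 carbon. No other fragment satisfies the full query, so there is no match.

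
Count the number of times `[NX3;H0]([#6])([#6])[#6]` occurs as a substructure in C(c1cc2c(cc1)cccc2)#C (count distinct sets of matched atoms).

[NX3;H0]([#6])([#6])[#6] is the SMARTS for a tertiary amine: a trivalent nitrogen with no H, bonded to three carbons.
No fragment in the molecule satisfies every constraint, giving 0 matches.

0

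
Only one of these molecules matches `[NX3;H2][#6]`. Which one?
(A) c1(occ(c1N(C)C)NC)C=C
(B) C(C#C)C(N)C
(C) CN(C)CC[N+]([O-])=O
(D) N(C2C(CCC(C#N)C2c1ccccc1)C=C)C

B

[NX3;H2][#6] describes a trivalent nitrogen with two H attached to carbon (a primary amine).
(A) has a dimethylamino group (-N(CH3)2) but the nitrogen has H0, not H2.
(B) contains a primary amino group (-NH2), which satisfies every atom and bond constraint.
(C) has a nitro group (-[N+](=O)[O-]) but the nitrogen is [N+] with no H, not NX3H2.
(D) has an N-methylamino group (-NHCH3) but the nitrogen bears two carbons and only one H (H1), not H2.
So the answer is (B).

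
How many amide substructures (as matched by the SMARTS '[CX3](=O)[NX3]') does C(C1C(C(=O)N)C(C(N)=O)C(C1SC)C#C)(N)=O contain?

3

[CX3](=O)[NX3] is the SMARTS for an amide: a carbonyl carbon bonded to a trivalent nitrogen.
The molecule carries 3 separate instances of a primary amide (-C(=O)NH2) meeting every constraint; each maps to a distinct set of atoms, giving 3 matches.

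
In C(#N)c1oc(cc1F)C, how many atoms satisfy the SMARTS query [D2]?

3

The query [D2] means: atom with exactly two heavy-atom neighbours.
Check the 9 heavy atoms by environment: 1× o (aromatic, D2) → match; 3× c (aromatic, D3) → no; 1× c (aromatic, D2) → match; 1× C (D1) → no; 1× C (D2) → match; 1× N (D1) → no; 1× F (D1) → no.
Summing the matching environments: 1 + 1 + 1 = 3 matching atoms.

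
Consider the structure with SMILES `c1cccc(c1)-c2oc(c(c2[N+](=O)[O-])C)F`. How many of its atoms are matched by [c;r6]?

6

The query [c;r6] means: aromatic carbon that belongs to a six-membered ring.
Check the 16 heavy atoms by environment: 1× o (aromatic, in 5-ring) → no; 4× c (aromatic, in 5-ring) → no; 6× c (aromatic, in 6-ring) → match; 1× F (acyclic) → no; 1× N (charge +1, acyclic) → no; 1× O (charge -1, acyclic) → no; 1× O (acyclic) → no; 1× C (acyclic) → no.
That gives 6 matching atoms.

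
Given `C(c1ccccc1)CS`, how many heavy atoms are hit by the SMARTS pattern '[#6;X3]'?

The query [#6;X3] means: any carbon (aromatic or not) with three total connections.
Check the 9 heavy atoms by environment: 2× C (X4) → no; 1× S (X2) → no; 6× c (aromatic, X3) → match.
That gives 6 matching atoms.

6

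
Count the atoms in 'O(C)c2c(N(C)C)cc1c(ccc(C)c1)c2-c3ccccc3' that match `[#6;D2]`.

The query [#6;D2] means: any carbon bonded to exactly two heavy atoms.
Check the 22 heavy atoms by environment: 7× c (aromatic, D3) → no; 9× c (aromatic, D2) → match; 4× C (D1) → no; 1× N (D3) → no; 1× O (D2) → no.
That gives 9 matching atoms.

9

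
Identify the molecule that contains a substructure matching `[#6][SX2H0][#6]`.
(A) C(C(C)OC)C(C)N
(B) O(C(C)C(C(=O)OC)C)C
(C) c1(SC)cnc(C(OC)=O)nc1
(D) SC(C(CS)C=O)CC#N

C

[#6][SX2H0][#6] describes an aliphatic sulfur bridging two carbons with no H on the sulfur (a thioether).
(A) has a methoxy ether (-OCH3) but the bridging atom is O, not S.
(B) has a methoxy ether (-OCH3) but the bridging atom is O, not S.
(C) contains a methylthio ether (-SCH3), which satisfies every atom and bond constraint.
(D) has a thiol (-SH) but the sulfur has H1, not H0 bridging two carbons.
So the answer is (C).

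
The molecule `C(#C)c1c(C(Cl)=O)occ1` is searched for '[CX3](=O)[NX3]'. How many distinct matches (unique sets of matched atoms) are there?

0

[CX3](=O)[NX3] is the SMARTS for an amide: a carbonyl carbon bonded to a trivalent nitrogen.
No fragment in the molecule satisfies every constraint, giving 0 matches.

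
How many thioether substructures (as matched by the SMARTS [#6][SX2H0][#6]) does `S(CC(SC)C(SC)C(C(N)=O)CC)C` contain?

[#6][SX2H0][#6] is the SMARTS for a thioether: an aliphatic sulfur bridging two carbons with no H on the sulfur.
The molecule carries 3 separate instances of a methylthio ether (-SCH3) meeting every constraint; each maps to a distinct set of atoms, giving 3 matches.

3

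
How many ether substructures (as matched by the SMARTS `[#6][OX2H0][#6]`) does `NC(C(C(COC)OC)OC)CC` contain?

[#6][OX2H0][#6] is the SMARTS for an ether: an aliphatic oxygen bridging two carbons with no H on the oxygen.
The molecule carries 3 separate instances of a methoxy ether (-OCH3) meeting every constraint; each maps to a distinct set of atoms, giving 3 matches.

3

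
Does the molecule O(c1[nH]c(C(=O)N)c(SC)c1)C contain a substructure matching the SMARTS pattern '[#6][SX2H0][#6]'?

Yes

The pattern [#6][SX2H0][#6] describes an aliphatic sulfur bridging two carbons with no H on the sulfur — a thioether.
The molecule carries a methylthio ether (-SCH3), whose atoms satisfy every constraint of the query, so the pattern matches.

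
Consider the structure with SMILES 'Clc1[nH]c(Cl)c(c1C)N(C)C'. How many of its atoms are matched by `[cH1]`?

0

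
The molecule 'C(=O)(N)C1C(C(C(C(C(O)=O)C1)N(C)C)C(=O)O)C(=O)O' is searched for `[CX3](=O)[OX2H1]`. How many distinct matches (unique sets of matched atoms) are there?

3

[CX3](=O)[OX2H1] is the SMARTS for a carboxylic acid: an sp2 carbon double-bonded to O and single-bonded to an -OH oxygen.
The molecule carries 3 separate instances of a carboxylic acid group (-C(=O)OH) meeting every constraint; each maps to a distinct set of atoms, giving 3 matches.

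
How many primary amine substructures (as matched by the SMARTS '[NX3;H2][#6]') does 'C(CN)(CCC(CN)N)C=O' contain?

[NX3;H2][#6] is the SMARTS for a primary amine: a trivalent nitrogen with two H attached to carbon.
The molecule carries 3 separate instances of a primary amino group (-NH2) meeting every constraint; each maps to a distinct set of atoms, giving 3 matches.

3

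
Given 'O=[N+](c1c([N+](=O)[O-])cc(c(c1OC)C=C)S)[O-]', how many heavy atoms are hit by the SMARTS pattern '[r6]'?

6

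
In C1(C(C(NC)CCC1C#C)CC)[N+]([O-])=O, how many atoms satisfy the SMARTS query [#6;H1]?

Check the 15 heavy atoms by environment: 5× C (H1) → match; 3× C (H2) → no; 1× C (H0) → no; 2× C (H3) → no; 1× N (H1) → no; 1× N (charge +1, H0) → no; 1× O (charge -1, H0) → no; 1× O (H0) → no.
That gives 5 matching atoms.

5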